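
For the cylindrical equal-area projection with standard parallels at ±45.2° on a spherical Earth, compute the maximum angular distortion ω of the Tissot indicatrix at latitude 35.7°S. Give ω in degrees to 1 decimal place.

For cylindrical equal-area with standard parallel φ₀, h = cos φ / cos φ₀ and k = cos φ₀ / cos φ, so h·k = 1.
At 35.7°: h = 1.152, k = 0.8677; principal scales a = 1.152, b = 0.8677.
sin(ω/2) = (a − b)/(a + b) = 0.2848/2.020 = 0.1410, so ω = 2 arcsin(0.1410) ≈ 16.2°.

16.2°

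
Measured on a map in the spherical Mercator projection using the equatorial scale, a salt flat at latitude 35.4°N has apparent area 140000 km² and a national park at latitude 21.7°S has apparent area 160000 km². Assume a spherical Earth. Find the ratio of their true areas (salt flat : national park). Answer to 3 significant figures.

Since Mercator area scale is 1/cos²φ, the true area equals the apparent area multiplied by cos²φ.
True area of salt flat: 140000 × cos²(35.4°) = 140000 × 0.6644 = 93020 km².
True area of national park: 160000 × cos²(21.7°) = 160000 × 0.8633 = 138100 km².
Ratio = 93020 / 138100 ≈ 0.673.

0.673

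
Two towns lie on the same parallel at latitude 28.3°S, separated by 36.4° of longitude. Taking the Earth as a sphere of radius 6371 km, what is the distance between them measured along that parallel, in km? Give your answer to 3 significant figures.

3560 km

Arc length along a parallel = R cos φ · Δλ (with Δλ in radians).
= 6371 × cos 28.3° × (36.4° × π/180) = 6371 × 0.8805 × 0.6353 ≈ 3560 km.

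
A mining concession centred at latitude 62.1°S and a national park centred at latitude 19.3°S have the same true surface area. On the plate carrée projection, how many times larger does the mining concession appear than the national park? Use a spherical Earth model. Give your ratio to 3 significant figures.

In the plate carrée (x = Rλ, y = Rφ), meridians are true-scale (h = 1) and parallels are stretched by k = sec φ.
Areal scale at 62.1°: h·k = 1.000 × 2.137 = 2.137.
Areal scale at 19.3°: h·k = 1.000 × 1.060 = 1.060.
Ratio = 2.137/1.060 ≈ 2.02.

2.02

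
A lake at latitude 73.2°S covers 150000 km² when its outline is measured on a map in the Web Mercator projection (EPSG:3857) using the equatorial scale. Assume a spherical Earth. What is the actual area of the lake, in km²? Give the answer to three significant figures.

For Mercator, h = k = sec φ (a conformal cylindrical projection has a single point scale, 1/cos φ).
Areal scale = k² = sec²φ = 1/cos²(73.2°) = 1/0.2890² = 11.97.
True area = apparent / (areal scale) = 150000 / 11.97 ≈ 12500 km².

12500 km²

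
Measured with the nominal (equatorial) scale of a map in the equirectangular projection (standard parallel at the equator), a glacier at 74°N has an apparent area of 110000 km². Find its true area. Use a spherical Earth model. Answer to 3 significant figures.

In the plate carrée (x = Rλ, y = Rφ), meridians are true-scale (h = 1) and parallels are stretched by k = sec φ.
Areal scale = h·k = 1 × sec φ; at 74°, h = 1.000, k = 3.628, so h·k = 3.628.
True area = apparent / (areal scale) = 110000 / 3.628 ≈ 30300 km².

30300 km²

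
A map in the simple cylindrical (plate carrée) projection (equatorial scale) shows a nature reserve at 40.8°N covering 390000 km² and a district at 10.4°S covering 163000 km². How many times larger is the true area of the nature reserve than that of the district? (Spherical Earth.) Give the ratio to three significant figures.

1.84

Plate carrée has h = 1 and k = sec φ, giving areal scale sec φ; true area = (apparent area) · cos φ.
True area of nature reserve: 390000 × cos(40.8°) = 390000 × 0.7570 = 295200 km².
True area of district: 163000 × cos(10.4°) = 163000 × 0.9836 = 160300 km².
Ratio = 295200 / 160300 ≈ 1.84.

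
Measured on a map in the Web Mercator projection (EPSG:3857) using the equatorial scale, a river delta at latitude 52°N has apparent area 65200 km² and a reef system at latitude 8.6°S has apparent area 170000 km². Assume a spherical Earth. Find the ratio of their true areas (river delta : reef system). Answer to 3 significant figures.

Mercator's areal exaggeration is sec²φ; hence true area = (apparent area) · cos²φ.
True area of river delta: 65200 × cos²(52°) = 65200 × 0.3790 = 24710 km².
True area of reef system: 170000 × cos²(8.6°) = 170000 × 0.9776 = 166200 km².
Ratio = 24710 / 166200 ≈ 0.149.

0.149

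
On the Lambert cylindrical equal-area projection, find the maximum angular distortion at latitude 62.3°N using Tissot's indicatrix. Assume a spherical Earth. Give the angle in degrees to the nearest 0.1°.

80.3°

The Lambert cylindrical equal-area projection is the cylindrical equal-area projection with its standard parallel at the equator (φ₀ = 0). Cylindrical equal-area (φ₀ = 0°): h = cos φ / cos 0° along meridians, k = cos 0° / cos φ along parallels; h·k = 1.
At 62.3°: h = 0.4648, k = 2.151; principal scales a = 2.151, b = 0.4648.
sin(ω/2) = (a − b)/(a + b) = 1.686/2.616 = 0.6446, so ω = 2 arcsin(0.6446) ≈ 80.3°.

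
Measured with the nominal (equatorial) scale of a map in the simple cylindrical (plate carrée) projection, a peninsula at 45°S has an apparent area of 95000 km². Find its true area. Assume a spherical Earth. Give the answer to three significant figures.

For the equirectangular projection with φ₀ = 0 (plate carrée), h = 1 along meridians and k = sec φ along parallels.
Areal scale = h·k = 1 × sec φ; at 45°, h = 1.000, k = 1.414, so h·k = 1.414.
True area = apparent / (areal scale) = 95000 / 1.414 ≈ 67200 km².

67200 km²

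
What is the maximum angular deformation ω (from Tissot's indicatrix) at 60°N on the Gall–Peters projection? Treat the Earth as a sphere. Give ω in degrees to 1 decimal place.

Gall–Peters is a cylindrical equal-area projection with standard parallels at ±45°. Cylindrical equal-area (φ₀ = 45°): h = cos φ / cos 45° along meridians, k = cos 45° / cos φ along parallels; h·k = 1.
At 60°: h = 0.7071, k = 1.414; principal scales a = 1.414, b = 0.7071.
sin(ω/2) = (a − b)/(a + b) = 0.7071/2.121 = 0.3333, so ω = 2 arcsin(0.3333) ≈ 38.9°.

38.9°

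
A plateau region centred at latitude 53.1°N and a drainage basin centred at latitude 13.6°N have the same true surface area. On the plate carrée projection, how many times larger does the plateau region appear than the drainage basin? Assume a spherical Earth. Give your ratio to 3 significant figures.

1.62

In the plate carrée (x = Rλ, y = Rφ), meridians are true-scale (h = 1) and parallels are stretched by k = sec φ.
Areal scale at 53.1°: h·k = 1.000 × 1.666 = 1.666.
Areal scale at 13.6°: h·k = 1.000 × 1.029 = 1.029.
Ratio = 1.666/1.029 ≈ 1.62.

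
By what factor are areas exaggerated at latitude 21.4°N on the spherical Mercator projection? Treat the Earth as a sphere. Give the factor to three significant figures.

Mercator is conformal, so the point scale is isotropic: h = k = sec φ = 1/cos φ.
Areal scale = k² = sec²φ = 1/cos²(21.4°) = 1/0.9311² = 1.154.

1.15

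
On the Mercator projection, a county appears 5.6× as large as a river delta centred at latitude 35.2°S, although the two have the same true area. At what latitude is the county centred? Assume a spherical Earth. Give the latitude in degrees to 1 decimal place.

69.8°

For equal true areas on Mercator, apparent areas scale as sec²φ, so the ratio is cos²φ₂ / cos²φ₁.
cos²φ₂ / cos²φ₁ = 5.6  ⇒  cos φ₁ = cos 35.2° / √5.6 = 0.8171/2.366 = 0.3453.
φ₁ = arccos(0.3453) ≈ 69.8°.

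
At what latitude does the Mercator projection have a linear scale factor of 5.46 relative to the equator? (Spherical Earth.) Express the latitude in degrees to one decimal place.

79.4°

Mercator scale is k = sec φ = 1/cos φ.
1/cos φ = 5.46  ⇒  cos φ = 0.1832  ⇒  φ = arccos(0.1832) ≈ 79.4°.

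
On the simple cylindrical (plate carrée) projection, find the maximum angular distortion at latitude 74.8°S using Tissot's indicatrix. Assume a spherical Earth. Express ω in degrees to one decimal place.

For the equirectangular projection with φ₀ = 0 (plate carrée), h = 1 along meridians and k = sec φ along parallels.
At 74.8°: h = 1.000, k = 3.814; principal scales a = 3.814, b = 1.000.
sin(ω/2) = (a − b)/(a + b) = 2.814/4.814 = 0.5845, so ω = 2 arcsin(0.5845) ≈ 71.5°.

71.5°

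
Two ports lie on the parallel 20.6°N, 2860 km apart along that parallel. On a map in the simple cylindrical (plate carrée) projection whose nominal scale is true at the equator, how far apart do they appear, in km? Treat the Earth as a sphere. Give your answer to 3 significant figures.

For the equirectangular projection with φ₀ = 0 (plate carrée), h = 1 along meridians and k = sec φ along parallels.
Along the parallel, k = sec 20.6° = 1/0.9361 = 1.068.
Map distance = 2860 × 1.068 ≈ 3060 km.

3060 km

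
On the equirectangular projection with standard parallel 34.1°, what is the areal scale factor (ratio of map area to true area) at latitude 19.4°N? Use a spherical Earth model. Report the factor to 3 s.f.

0.878

With standard parallel φ₀ = 34.1°, the equirectangular projection gives x = Rλ cos φ₀, y = Rφ, so h = 1 and k = cos 34.1° / cos φ.
Areal scale = h·k = 1 × cos φ₀ / cos φ; at 19.4°, h = 1.000, k = 0.8779, so h·k = 0.8779.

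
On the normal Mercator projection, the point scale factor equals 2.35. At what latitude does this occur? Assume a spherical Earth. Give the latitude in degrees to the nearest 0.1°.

64.8°

Mercator scale is k = sec φ = 1/cos φ.
1/cos φ = 2.35  ⇒  cos φ = 0.4255  ⇒  φ = arccos(0.4255) ≈ 64.8°.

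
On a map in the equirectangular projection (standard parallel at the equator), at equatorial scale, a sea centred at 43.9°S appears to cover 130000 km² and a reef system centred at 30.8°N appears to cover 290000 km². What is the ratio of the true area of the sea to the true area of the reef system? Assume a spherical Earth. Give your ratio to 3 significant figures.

Plate carrée has h = 1 and k = sec φ, giving areal scale sec φ; true area = (apparent area) · cos φ.
True area of sea: 130000 × cos(43.9°) = 130000 × 0.7206 = 93670 km².
True area of reef system: 290000 × cos(30.8°) = 290000 × 0.8590 = 249100 km².
Ratio = 93670 / 249100 ≈ 0.376.

0.376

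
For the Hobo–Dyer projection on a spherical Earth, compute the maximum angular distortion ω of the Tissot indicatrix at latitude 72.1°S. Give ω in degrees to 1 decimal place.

95.3°

Hobo–Dyer is a cylindrical equal-area projection with standard parallels at ±37.5°. A cylindrical equal-area projection with standard parallel φ₀ has meridian scale h = cos φ / cos φ₀ and parallel scale k = cos φ₀ / cos φ (so areas are preserved, h·k = 1).
At 72.1°: h = 0.3874, k = 2.581; principal scales a = 2.581, b = 0.3874.
sin(ω/2) = (a − b)/(a + b) = 2.194/2.969 = 0.7390, so ω = 2 arcsin(0.7390) ≈ 95.3°.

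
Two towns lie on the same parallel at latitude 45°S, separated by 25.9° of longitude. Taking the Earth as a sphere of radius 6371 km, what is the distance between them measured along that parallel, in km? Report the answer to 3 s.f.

Arc length along a parallel = R cos φ · Δλ (with Δλ in radians).
= 6371 × cos 45° × (25.9° × π/180) = 6371 × 0.7071 × 0.4520 ≈ 2040 km.

2040 km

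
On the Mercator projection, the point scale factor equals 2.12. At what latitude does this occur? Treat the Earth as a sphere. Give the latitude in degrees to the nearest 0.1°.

Mercator scale is k = sec φ = 1/cos φ.
1/cos φ = 2.12  ⇒  cos φ = 0.4717  ⇒  φ = arccos(0.4717) ≈ 61.9°.

61.9°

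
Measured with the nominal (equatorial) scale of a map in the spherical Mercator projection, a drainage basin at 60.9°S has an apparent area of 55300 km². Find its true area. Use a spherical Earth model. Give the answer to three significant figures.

The Mercator projection is conformal; its linear scale factor is the same in every direction and equals sec φ = 1/cos φ.
Areal scale = k² = sec²φ = 1/cos²(60.9°) = 1/0.4863² = 4.228.
True area = apparent / (areal scale) = 55300 / 4.228 ≈ 13100 km².

13100 km²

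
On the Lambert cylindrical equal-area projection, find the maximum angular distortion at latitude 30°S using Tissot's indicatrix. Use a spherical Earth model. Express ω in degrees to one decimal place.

The Lambert cylindrical equal-area projection is the cylindrical equal-area projection with its standard parallel at the equator (φ₀ = 0). For cylindrical equal-area with standard parallel φ₀, h = cos φ / cos φ₀ and k = cos φ₀ / cos φ, so h·k = 1.
At 30°: h = 0.8660, k = 1.155; principal scales a = 1.155, b = 0.8660.
sin(ω/2) = (a − b)/(a + b) = 0.2887/2.021 = 0.1429, so ω = 2 arcsin(0.1429) ≈ 16.4°.

16.4°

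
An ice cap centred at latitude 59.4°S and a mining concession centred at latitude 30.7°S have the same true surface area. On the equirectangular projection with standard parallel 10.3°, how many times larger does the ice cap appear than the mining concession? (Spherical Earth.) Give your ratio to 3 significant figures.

1.69

The equidistant cylindrical projection with φ₀ = 10.3° has h = 1 (meridians true) and k = cos φ₀ / cos φ along parallels.
Areal scale at 59.4°: h·k = 1.000 × 1.933 = 1.933.
Areal scale at 30.7°: h·k = 1.000 × 1.144 = 1.144.
Ratio = 1.933/1.144 ≈ 1.69.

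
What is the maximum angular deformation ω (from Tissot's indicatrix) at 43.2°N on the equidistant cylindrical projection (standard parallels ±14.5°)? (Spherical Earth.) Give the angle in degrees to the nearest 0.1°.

The equidistant cylindrical projection with φ₀ = 14.5° has h = 1 (meridians true) and k = cos φ₀ / cos φ along parallels.
At 43.2°: h = 1.000, k = 1.328; principal scales a = 1.328, b = 1.000.
sin(ω/2) = (a − b)/(a + b) = 0.3281/2.328 = 0.1409, so ω = 2 arcsin(0.1409) ≈ 16.2°.

16.2°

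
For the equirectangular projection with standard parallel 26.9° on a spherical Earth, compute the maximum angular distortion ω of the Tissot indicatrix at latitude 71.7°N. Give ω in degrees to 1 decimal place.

57.3°

With standard parallel φ₀ = 26.9°, the equirectangular projection gives x = Rλ cos φ₀, y = Rφ, so h = 1 and k = cos 26.9° / cos φ.
At 71.7°: h = 1.000, k = 2.840; principal scales a = 2.840, b = 1.000.
sin(ω/2) = (a − b)/(a + b) = 1.840/3.840 = 0.4792, so ω = 2 arcsin(0.4792) ≈ 57.3°.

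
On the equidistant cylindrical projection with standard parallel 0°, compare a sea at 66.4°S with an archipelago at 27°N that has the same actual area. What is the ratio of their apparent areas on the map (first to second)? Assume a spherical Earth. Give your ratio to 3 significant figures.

For the equirectangular projection with φ₀ = 0 (plate carrée), h = 1 along meridians and k = sec φ along parallels.
Areal scale at 66.4°: h·k = 1.000 × 2.498 = 2.498.
Areal scale at 27°: h·k = 1.000 × 1.122 = 1.122.
Ratio = 2.498/1.122 ≈ 2.23.

2.23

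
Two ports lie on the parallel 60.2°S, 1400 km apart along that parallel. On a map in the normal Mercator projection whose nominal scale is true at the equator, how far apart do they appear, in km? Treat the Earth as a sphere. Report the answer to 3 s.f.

For Mercator, h = k = sec φ (a conformal cylindrical projection has a single point scale, 1/cos φ).
Along the parallel, k = sec 60.2° = 1/0.4970 = 2.012.
Map distance = 1400 × 2.012 ≈ 2820 km.

2820 km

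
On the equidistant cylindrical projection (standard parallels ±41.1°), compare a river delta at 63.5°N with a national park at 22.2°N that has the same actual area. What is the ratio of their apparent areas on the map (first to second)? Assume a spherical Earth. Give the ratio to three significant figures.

With standard parallel φ₀ = 41.1°, the equirectangular projection gives x = Rλ cos φ₀, y = Rφ, so h = 1 and k = cos 41.1° / cos φ.
Areal scale at 63.5°: h·k = 1.000 × 1.689 = 1.689.
Areal scale at 22.2°: h·k = 1.000 × 0.8139 = 0.8139.
Ratio = 1.689/0.8139 ≈ 2.08.

2.08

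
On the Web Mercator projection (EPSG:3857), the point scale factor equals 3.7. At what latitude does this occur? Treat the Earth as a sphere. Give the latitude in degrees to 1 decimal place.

74.3°

Mercator scale is k = sec φ = 1/cos φ.
1/cos φ = 3.7  ⇒  cos φ = 0.2703  ⇒  φ = arccos(0.2703) ≈ 74.3°.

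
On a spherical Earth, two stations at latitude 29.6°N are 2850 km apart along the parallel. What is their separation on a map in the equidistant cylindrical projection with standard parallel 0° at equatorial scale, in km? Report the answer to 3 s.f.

3280 km

In the plate carrée (x = Rλ, y = Rφ), meridians are true-scale (h = 1) and parallels are stretched by k = sec φ.
Along the parallel, k = sec 29.6° = 1/0.8695 = 1.150.
Map distance = 2850 × 1.150 ≈ 3280 km.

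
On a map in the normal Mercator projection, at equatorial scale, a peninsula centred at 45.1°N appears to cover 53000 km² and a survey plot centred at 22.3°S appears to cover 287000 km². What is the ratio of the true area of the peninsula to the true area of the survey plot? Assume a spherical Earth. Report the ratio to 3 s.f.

Mercator's areal exaggeration is sec²φ; hence true area = (apparent area) · cos²φ.
True area of peninsula: 53000 × cos²(45.1°) = 53000 × 0.4983 = 26410 km².
True area of survey plot: 287000 × cos²(22.3°) = 287000 × 0.8560 = 245700 km².
Ratio = 26410 / 245700 ≈ 0.107.

0.107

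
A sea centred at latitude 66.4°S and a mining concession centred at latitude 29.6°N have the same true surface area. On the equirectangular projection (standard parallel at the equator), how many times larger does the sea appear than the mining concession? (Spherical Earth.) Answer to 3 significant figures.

In the plate carrée (x = Rλ, y = Rφ), meridians are true-scale (h = 1) and parallels are stretched by k = sec φ.
Areal scale at 66.4°: h·k = 1.000 × 2.498 = 2.498.
Areal scale at 29.6°: h·k = 1.000 × 1.150 = 1.150.
Ratio = 2.498/1.150 ≈ 2.17.

2.17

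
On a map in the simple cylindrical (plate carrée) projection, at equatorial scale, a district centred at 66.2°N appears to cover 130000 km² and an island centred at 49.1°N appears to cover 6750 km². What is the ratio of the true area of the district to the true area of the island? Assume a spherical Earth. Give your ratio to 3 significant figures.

On the plate carrée, areal scale = h·k = 1 × sec φ, so true area = apparent × cos φ.
True area of district: 130000 × cos(66.2°) = 130000 × 0.4035 = 52460 km².
True area of island: 6750 × cos(49.1°) = 6750 × 0.6547 = 4420 km².
Ratio = 52460 / 4420 ≈ 11.9.

11.9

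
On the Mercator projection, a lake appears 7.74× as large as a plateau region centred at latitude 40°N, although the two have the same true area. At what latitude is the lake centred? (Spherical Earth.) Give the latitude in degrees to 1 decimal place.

On Mercator, (apparent₁)/(apparent₂) = sec²φ₁ / sec²φ₂ when true areas are equal.
cos²φ₂ / cos²φ₁ = 7.74  ⇒  cos φ₁ = cos 40° / √7.74 = 0.7660/2.782 = 0.2753.
φ₁ = arccos(0.2753) ≈ 74.0°.

74.0°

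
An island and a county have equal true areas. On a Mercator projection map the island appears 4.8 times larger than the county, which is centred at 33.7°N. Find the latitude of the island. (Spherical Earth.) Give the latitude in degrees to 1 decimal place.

On Mercator, (apparent₁)/(apparent₂) = sec²φ₁ / sec²φ₂ when true areas are equal.
cos²φ₂ / cos²φ₁ = 4.8  ⇒  cos φ₁ = cos 33.7° / √4.8 = 0.8320/2.191 = 0.3797.
φ₁ = arccos(0.3797) ≈ 67.7°.

67.7°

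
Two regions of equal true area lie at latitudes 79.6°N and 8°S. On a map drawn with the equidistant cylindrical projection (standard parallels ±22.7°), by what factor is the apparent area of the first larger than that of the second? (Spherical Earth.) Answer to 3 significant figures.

With standard parallel φ₀ = 22.7°, the equirectangular projection gives x = Rλ cos φ₀, y = Rφ, so h = 1 and k = cos 22.7° / cos φ.
Areal scale at 79.6°: h·k = 1.000 × 5.110 = 5.110.
Areal scale at 8°: h·k = 1.000 × 0.9316 = 0.9316.
Ratio = 5.110/0.9316 ≈ 5.49.

5.49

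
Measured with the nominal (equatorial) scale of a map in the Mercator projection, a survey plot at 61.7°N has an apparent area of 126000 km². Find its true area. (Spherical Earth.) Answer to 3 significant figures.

For Mercator, h = k = sec φ (a conformal cylindrical projection has a single point scale, 1/cos φ).
Areal scale = k² = sec²φ = 1/cos²(61.7°) = 1/0.4741² = 4.449.
True area = apparent / (areal scale) = 126000 / 4.449 ≈ 28300 km².

28300 km²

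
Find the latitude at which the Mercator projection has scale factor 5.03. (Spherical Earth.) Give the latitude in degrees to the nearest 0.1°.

Mercator scale is k = sec φ = 1/cos φ.
1/cos φ = 5.03  ⇒  cos φ = 0.1988  ⇒  φ = arccos(0.1988) ≈ 78.5°.

78.5°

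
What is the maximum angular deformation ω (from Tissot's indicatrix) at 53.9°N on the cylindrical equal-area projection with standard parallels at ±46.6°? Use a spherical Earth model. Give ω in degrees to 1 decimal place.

17.5°

For cylindrical equal-area with standard parallel φ₀, h = cos φ / cos φ₀ and k = cos φ₀ / cos φ, so h·k = 1.
At 53.9°: h = 0.8575, k = 1.166; principal scales a = 1.166, b = 0.8575.
sin(ω/2) = (a − b)/(a + b) = 0.3086/2.024 = 0.1525, so ω = 2 arcsin(0.1525) ≈ 17.5°.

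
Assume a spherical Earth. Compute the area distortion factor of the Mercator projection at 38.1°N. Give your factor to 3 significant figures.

Mercator is conformal, so the point scale is isotropic: h = k = sec φ = 1/cos φ.
Areal scale = k² = sec²φ = 1/cos²(38.1°) = 1/0.7869² = 1.615.

1.61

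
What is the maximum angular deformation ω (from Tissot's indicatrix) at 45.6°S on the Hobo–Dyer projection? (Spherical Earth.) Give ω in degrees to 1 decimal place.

Hobo–Dyer is a cylindrical equal-area projection with standard parallels at ±37.5°. For cylindrical equal-area with standard parallel φ₀, h = cos φ / cos φ₀ and k = cos φ₀ / cos φ, so h·k = 1.
At 45.6°: h = 0.8819, k = 1.134; principal scales a = 1.134, b = 0.8819.
sin(ω/2) = (a − b)/(a + b) = 0.2520/2.016 = 0.1250, so ω = 2 arcsin(0.1250) ≈ 14.4°.

14.4°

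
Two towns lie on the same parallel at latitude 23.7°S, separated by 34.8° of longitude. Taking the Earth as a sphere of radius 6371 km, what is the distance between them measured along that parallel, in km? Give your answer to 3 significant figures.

3540 km

Arc length along a parallel = R cos φ · Δλ (with Δλ in radians).
= 6371 × cos 23.7° × (34.8° × π/180) = 6371 × 0.9157 × 0.6074 ≈ 3540 km.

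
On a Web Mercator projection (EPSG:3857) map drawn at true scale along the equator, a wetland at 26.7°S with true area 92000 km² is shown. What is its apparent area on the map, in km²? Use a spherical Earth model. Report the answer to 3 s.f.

115000 km²

Mercator is conformal, so the point scale is isotropic: h = k = sec φ = 1/cos φ.
Areal scale = k² = sec²φ = 1/cos²(26.7°) = 1/0.8934² = 1.253.
Apparent area = 92000 × 1.253 ≈ 115000 km².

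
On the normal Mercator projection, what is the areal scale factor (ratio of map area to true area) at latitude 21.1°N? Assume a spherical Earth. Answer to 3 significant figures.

1.15

The Mercator projection is conformal; its linear scale factor is the same in every direction and equals sec φ = 1/cos φ.
Areal scale = k² = sec²φ = 1/cos²(21.1°) = 1/0.9330² = 1.149.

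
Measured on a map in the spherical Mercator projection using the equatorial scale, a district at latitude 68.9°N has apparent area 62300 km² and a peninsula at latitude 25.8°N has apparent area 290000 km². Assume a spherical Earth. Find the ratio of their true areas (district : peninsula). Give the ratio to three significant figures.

Mercator's areal exaggeration is sec²φ; hence true area = (apparent area) · cos²φ.
True area of district: 62300 × cos²(68.9°) = 62300 × 0.1296 = 8074 km².
True area of peninsula: 290000 × cos²(25.8°) = 290000 × 0.8106 = 235100 km².
Ratio = 8074 / 235100 ≈ 0.0343.

0.0343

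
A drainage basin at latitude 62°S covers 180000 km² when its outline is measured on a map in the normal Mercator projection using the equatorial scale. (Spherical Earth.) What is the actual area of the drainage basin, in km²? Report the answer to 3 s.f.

39700 km²

The Mercator projection is conformal; its linear scale factor is the same in every direction and equals sec φ = 1/cos φ.
Areal scale = k² = sec²φ = 1/cos²(62°) = 1/0.4695² = 4.537.
True area = apparent / (areal scale) = 180000 / 4.537 ≈ 39700 km².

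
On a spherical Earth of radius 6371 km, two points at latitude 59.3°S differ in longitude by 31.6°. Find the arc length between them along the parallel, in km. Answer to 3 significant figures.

1790 km

Arc length along a parallel = R cos φ · Δλ (with Δλ in radians).
= 6371 × cos 59.3° × (31.6° × π/180) = 6371 × 0.5105 × 0.5515 ≈ 1790 km.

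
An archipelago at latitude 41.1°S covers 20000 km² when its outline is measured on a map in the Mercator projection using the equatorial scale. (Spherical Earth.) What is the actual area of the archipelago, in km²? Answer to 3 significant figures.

For Mercator, h = k = sec φ (a conformal cylindrical projection has a single point scale, 1/cos φ).
Areal scale = k² = sec²φ = 1/cos²(41.1°) = 1/0.7536² = 1.761.
True area = apparent / (areal scale) = 20000 / 1.761 ≈ 11400 km².

11400 km²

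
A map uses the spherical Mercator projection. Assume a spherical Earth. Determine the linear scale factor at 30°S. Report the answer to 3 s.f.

1.15

For Mercator, h = k = sec φ (a conformal cylindrical projection has a single point scale, 1/cos φ).
k = 1/cos 30° = 1/0.8660 = 1.155.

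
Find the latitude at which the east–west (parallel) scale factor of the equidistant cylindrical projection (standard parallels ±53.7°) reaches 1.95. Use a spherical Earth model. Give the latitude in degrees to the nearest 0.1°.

72.3°

The equidistant cylindrical projection with φ₀ = 53.7° has h = 1 (meridians true) and k = cos φ₀ / cos φ along parallels.
k = cos φ₀ / cos φ = 1.95  ⇒  cos φ = cos 53.7° / 1.95 = 0.3036.
φ = arccos(0.3036) ≈ 72.3°.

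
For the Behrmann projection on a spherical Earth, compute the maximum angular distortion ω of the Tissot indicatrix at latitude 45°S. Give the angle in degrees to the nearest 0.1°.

23.1°

The Behrmann projection is cylindrical equal-area with φ₀ = 30°. Cylindrical equal-area (φ₀ = 30°): h = cos φ / cos 30° along meridians, k = cos 30° / cos φ along parallels; h·k = 1.
At 45°: h = 0.8165, k = 1.225; principal scales a = 1.225, b = 0.8165.
sin(ω/2) = (a − b)/(a + b) = 0.4082/2.041 = 0.2000, so ω = 2 arcsin(0.2000) ≈ 23.1°.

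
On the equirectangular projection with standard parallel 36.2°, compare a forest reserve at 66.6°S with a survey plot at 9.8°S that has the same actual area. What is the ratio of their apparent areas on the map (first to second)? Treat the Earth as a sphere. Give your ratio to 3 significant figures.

In the equirectangular projection with standard parallel φ₀ = 36.2° (x = Rλ cos φ₀, y = Rφ), meridians are true-scale (h = 1) and the parallel scale is k = cos φ₀ / cos φ.
Areal scale at 66.6°: h·k = 1.000 × 2.032 = 2.032.
Areal scale at 9.8°: h·k = 1.000 × 0.8189 = 0.8189.
Ratio = 2.032/0.8189 ≈ 2.48.

2.48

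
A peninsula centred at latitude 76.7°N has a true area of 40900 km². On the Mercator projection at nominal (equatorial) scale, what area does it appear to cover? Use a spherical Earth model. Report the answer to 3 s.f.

773000 km²

Mercator is conformal, so the point scale is isotropic: h = k = sec φ = 1/cos φ.
Areal scale = k² = sec²φ = 1/cos²(76.7°) = 1/0.2300² = 18.90.
Apparent area = 40900 × 18.90 ≈ 773000 km².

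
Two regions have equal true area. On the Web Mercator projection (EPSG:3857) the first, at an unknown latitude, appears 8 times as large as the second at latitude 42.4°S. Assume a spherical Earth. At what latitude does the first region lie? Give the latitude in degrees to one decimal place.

On Mercator, (apparent₁)/(apparent₂) = sec²φ₁ / sec²φ₂ when true areas are equal.
cos²φ₂ / cos²φ₁ = 8  ⇒  cos φ₁ = cos 42.4° / √8 = 0.7385/2.828 = 0.2611.
φ₁ = arccos(0.2611) ≈ 74.9°.

74.9°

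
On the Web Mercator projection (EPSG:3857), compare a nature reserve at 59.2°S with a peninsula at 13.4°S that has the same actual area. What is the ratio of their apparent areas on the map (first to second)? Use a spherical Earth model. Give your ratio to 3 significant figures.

On Mercator, area is exaggerated by sec²φ = 1/cos²φ.
At 59.2°: sec²(59.2°) = 1/0.5120² = 3.814.
At 13.4°: sec²(13.4°) = 1/0.9728² = 1.057.
Ratio = 3.814/1.057 = cos²(13.4°)/cos²(59.2°) ≈ 3.61.

3.61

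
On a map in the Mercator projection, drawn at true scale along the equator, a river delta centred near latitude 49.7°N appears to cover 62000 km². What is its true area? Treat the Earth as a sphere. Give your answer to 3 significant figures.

25900 km²

For Mercator, h = k = sec φ (a conformal cylindrical projection has a single point scale, 1/cos φ).
Areal scale = k² = sec²φ = 1/cos²(49.7°) = 1/0.6468² = 2.390.
True area = apparent / (areal scale) = 62000 / 2.390 ≈ 25900 km².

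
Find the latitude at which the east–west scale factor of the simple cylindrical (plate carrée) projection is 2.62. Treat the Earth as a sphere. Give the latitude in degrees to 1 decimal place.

67.6°

Plate carrée: h = 1, k = sec φ along parallels.
sec φ = 2.62  ⇒  cos φ = 0.3817  ⇒  φ ≈ 67.6°.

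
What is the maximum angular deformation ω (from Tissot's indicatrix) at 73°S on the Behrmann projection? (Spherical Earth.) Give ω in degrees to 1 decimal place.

Behrmann is a cylindrical equal-area projection with standard parallels at ±30°. Cylindrical equal-area (φ₀ = 30°): h = cos φ / cos 30° along meridians, k = cos 30° / cos φ along parallels; h·k = 1.
At 73°: h = 0.3376, k = 2.962; principal scales a = 2.962, b = 0.3376.
sin(ω/2) = (a − b)/(a + b) = 2.624/3.300 = 0.7954, so ω = 2 arcsin(0.7954) ≈ 105.4°.

105.4°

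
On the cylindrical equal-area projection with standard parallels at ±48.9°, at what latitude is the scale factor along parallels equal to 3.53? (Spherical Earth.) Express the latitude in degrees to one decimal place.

79.3°

Cylindrical equal-area (φ₀ = 48.9°): h = cos φ / cos 48.9° along meridians, k = cos 48.9° / cos φ along parallels; h·k = 1.
k = cos φ₀ / cos φ = 3.53  ⇒  cos φ = cos 48.9° / 3.53 = 0.1862.
φ = arccos(0.1862) ≈ 79.3°.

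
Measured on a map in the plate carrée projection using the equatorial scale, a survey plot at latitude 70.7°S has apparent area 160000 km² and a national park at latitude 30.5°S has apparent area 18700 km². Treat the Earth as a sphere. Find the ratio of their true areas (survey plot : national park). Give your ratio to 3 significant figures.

3.28

On the plate carrée, areal scale = h·k = 1 × sec φ, so true area = apparent × cos φ.
True area of survey plot: 160000 × cos(70.7°) = 160000 × 0.3305 = 52880 km².
True area of national park: 18700 × cos(30.5°) = 18700 × 0.8616 = 16110 km².
Ratio = 52880 / 16110 ≈ 3.28.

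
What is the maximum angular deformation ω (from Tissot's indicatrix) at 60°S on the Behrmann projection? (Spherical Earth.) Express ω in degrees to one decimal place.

Behrmann is a cylindrical equal-area projection with standard parallels at ±30°. For cylindrical equal-area with standard parallel φ₀, h = cos φ / cos φ₀ and k = cos φ₀ / cos φ, so h·k = 1.
At 60°: h = 0.5774, k = 1.732; principal scales a = 1.732, b = 0.5774.
sin(ω/2) = (a − b)/(a + b) = 1.155/2.309 = 0.5000, so ω = 2 arcsin(0.5000) ≈ 60.0°.

60.0°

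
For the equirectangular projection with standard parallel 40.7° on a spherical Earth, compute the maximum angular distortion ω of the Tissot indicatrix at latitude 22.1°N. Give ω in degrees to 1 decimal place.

In the equirectangular projection with standard parallel φ₀ = 40.7° (x = Rλ cos φ₀, y = Rφ), meridians are true-scale (h = 1) and the parallel scale is k = cos φ₀ / cos φ.
At 22.1°: h = 1.000, k = 0.8183; principal scales a = 1.000, b = 0.8183.
sin(ω/2) = (a − b)/(a + b) = 0.1817/1.818 = 0.09996, so ω = 2 arcsin(0.09996) ≈ 11.5°.

11.5°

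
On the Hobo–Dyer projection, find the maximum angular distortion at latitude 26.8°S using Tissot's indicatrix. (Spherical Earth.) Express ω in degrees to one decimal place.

13.5°

The Hobo–Dyer projection is cylindrical equal-area with φ₀ = 37.5°. A cylindrical equal-area projection with standard parallel φ₀ has meridian scale h = cos φ / cos φ₀ and parallel scale k = cos φ₀ / cos φ (so areas are preserved, h·k = 1).
At 26.8°: h = 1.125, k = 0.8888; principal scales a = 1.125, b = 0.8888.
sin(ω/2) = (a − b)/(a + b) = 0.2363/2.014 = 0.1173, so ω = 2 arcsin(0.1173) ≈ 13.5°.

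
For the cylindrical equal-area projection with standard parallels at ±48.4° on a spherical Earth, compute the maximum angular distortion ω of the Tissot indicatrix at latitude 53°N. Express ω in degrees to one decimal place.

11.2°

A cylindrical equal-area projection with standard parallel φ₀ has meridian scale h = cos φ / cos φ₀ and parallel scale k = cos φ₀ / cos φ (so areas are preserved, h·k = 1).
At 53°: h = 0.9064, k = 1.103; principal scales a = 1.103, b = 0.9064.
sin(ω/2) = (a − b)/(a + b) = 0.1968/2.010 = 0.09791, so ω = 2 arcsin(0.09791) ≈ 11.2°.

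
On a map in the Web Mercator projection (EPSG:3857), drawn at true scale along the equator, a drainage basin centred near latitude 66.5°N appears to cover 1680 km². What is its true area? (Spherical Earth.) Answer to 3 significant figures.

267 km²

The Mercator projection is conformal; its linear scale factor is the same in every direction and equals sec φ = 1/cos φ.
Areal scale = k² = sec²φ = 1/cos²(66.5°) = 1/0.3987² = 6.289.
True area = apparent / (areal scale) = 1680 / 6.289 ≈ 267 km².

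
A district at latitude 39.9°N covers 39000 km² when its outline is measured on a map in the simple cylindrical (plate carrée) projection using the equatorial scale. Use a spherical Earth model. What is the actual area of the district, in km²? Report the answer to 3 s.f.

In the plate carrée (x = Rλ, y = Rφ), meridians are true-scale (h = 1) and parallels are stretched by k = sec φ.
Areal scale = h·k = 1 × sec φ; at 39.9°, h = 1.000, k = 1.304, so h·k = 1.304.
True area = apparent / (areal scale) = 39000 / 1.304 ≈ 29900 km².

29900 km²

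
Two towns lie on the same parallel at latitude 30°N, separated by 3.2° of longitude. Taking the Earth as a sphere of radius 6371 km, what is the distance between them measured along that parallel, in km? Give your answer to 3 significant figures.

308 km

Arc length along a parallel = R cos φ · Δλ (with Δλ in radians).
= 6371 × cos 30° × (3.2° × π/180) = 6371 × 0.8660 × 0.05585 ≈ 308 km.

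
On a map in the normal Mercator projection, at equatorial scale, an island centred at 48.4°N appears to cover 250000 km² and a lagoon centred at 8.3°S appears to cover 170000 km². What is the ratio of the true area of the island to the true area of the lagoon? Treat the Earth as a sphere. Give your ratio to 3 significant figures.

Since Mercator area scale is 1/cos²φ, the true area equals the apparent area multiplied by cos²φ.
True area of island: 250000 × cos²(48.4°) = 250000 × 0.4408 = 110200 km².
True area of lagoon: 170000 × cos²(8.3°) = 170000 × 0.9792 = 166500 km².
Ratio = 110200 / 166500 ≈ 0.662.

0.662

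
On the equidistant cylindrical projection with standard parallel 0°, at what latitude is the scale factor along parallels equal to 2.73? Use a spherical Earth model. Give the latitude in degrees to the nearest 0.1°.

Plate carrée: h = 1, k = sec φ along parallels.
sec φ = 2.73  ⇒  cos φ = 0.3663  ⇒  φ ≈ 68.5°.

68.5°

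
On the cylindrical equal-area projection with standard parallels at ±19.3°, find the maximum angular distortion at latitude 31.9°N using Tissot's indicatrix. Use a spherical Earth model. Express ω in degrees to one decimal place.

12.1°

For cylindrical equal-area with standard parallel φ₀, h = cos φ / cos φ₀ and k = cos φ₀ / cos φ, so h·k = 1.
At 31.9°: h = 0.8995, k = 1.112; principal scales a = 1.112, b = 0.8995.
sin(ω/2) = (a − b)/(a + b) = 0.2122/2.011 = 0.1055, so ω = 2 arcsin(0.1055) ≈ 12.1°.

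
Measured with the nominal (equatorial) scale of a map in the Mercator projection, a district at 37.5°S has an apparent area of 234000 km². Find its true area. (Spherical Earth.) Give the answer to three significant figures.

The Mercator projection is conformal; its linear scale factor is the same in every direction and equals sec φ = 1/cos φ.
Areal scale = k² = sec²φ = 1/cos²(37.5°) = 1/0.7934² = 1.589.
True area = apparent / (areal scale) = 234000 / 1.589 ≈ 147000 km².

147000 km²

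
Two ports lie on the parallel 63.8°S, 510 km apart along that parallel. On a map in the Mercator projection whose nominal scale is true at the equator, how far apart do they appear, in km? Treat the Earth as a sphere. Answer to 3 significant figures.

1160 km

Mercator is conformal, so the point scale is isotropic: h = k = sec φ = 1/cos φ.
Along the parallel, k = sec 63.8° = 1/0.4415 = 2.265.
Map distance = 510 × 2.265 ≈ 1160 km.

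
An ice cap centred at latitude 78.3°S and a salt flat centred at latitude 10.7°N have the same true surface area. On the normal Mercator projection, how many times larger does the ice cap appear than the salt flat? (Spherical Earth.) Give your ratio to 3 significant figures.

Mercator areal scale is sec²φ.
At 78.3°: sec²(78.3°) = 1/0.2028² = 24.32.
At 10.7°: sec²(10.7°) = 1/0.9826² = 1.036.
Ratio = 24.32/1.036 = cos²(10.7°)/cos²(78.3°) ≈ 23.5.

23.5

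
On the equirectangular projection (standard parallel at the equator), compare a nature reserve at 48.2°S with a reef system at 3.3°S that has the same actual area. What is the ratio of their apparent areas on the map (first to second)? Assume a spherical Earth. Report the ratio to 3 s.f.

Plate carrée maps x = Rλ, y = Rφ. The meridian scale is h = 1 and the parallel scale is k = 1/cos φ = sec φ.
Areal scale at 48.2°: h·k = 1.000 × 1.500 = 1.500.
Areal scale at 3.3°: h·k = 1.000 × 1.002 = 1.002.
Ratio = 1.500/1.002 ≈ 1.50.

1.50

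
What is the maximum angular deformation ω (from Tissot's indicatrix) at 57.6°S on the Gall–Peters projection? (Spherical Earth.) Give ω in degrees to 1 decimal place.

31.4°

The Gall–Peters projection is cylindrical equal-area with φ₀ = 45°. A cylindrical equal-area projection with standard parallel φ₀ has meridian scale h = cos φ / cos φ₀ and parallel scale k = cos φ₀ / cos φ (so areas are preserved, h·k = 1).
At 57.6°: h = 0.7578, k = 1.320; principal scales a = 1.320, b = 0.7578.
sin(ω/2) = (a − b)/(a + b) = 0.5619/2.077 = 0.2705, so ω = 2 arcsin(0.2705) ≈ 31.4°.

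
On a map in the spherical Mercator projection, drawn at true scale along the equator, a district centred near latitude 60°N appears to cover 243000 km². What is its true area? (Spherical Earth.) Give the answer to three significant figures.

60800 km²

The Mercator projection is conformal; its linear scale factor is the same in every direction and equals sec φ = 1/cos φ.
Areal scale = k² = sec²φ = 1/cos²(60°) = 1/0.5000² = 4.000.
True area = apparent / (areal scale) = 243000 / 4.000 ≈ 60800 km².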